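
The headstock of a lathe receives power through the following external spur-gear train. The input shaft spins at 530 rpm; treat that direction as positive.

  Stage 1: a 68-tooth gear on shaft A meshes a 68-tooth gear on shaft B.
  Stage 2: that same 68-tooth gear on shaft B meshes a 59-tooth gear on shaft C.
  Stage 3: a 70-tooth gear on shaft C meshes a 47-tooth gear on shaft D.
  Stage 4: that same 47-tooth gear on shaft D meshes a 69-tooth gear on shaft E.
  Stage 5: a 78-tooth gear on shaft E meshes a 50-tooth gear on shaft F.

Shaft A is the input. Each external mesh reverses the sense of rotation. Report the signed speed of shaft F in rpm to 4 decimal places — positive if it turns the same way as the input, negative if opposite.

-966.7325 rpm (opposite to input, |ω| = 966.7325 rpm)

Stage 1 [68T→68T]: ω = 530.0000×68/68 = 530.0000 rpm, dir flips to −; running = −530.0000
Stage 2 [68T→59T]: ω = 530.0000×68/59 = 610.8475 rpm, dir flips to +; running = +610.8475
Stage 3 [70T→47T]: ω = 610.8475×70/47 = 909.7728 rpm, dir flips to −; running = −909.7728
Stage 4 [47T→69T]: ω = 909.7728×47/69 = 619.7003 rpm, dir flips to +; running = +619.7003
Stage 5 [78T→50T]: ω = 619.7003×78/50 = 966.7325 rpm, dir flips to −; running = −966.7325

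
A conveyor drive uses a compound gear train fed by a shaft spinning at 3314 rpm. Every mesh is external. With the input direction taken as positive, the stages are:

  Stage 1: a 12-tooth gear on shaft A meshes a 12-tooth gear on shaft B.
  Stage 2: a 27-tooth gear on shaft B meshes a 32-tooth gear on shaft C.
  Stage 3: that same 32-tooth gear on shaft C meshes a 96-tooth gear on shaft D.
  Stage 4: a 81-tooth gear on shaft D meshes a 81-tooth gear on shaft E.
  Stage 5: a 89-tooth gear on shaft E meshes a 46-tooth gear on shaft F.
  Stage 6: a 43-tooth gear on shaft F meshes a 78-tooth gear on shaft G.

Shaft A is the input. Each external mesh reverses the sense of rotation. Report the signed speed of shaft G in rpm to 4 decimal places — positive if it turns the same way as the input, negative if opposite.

Stage 1 [12T→12T]: ω = 3314.0000×12/12 = 3314.0000 rpm, dir flips to −; running = −3314.0000
Stage 2 [27T→32T]: ω = 3314.0000×27/32 = 2796.1875 rpm, dir flips to +; running = +2796.1875
Stage 3 [32T→96T]: ω = 2796.1875×32/96 = 932.0625 rpm, dir flips to −; running = −932.0625
Stage 4 [81T→81T]: ω = 932.0625×81/81 = 932.0625 rpm, dir flips to +; running = +932.0625
Stage 5 [89T→46T]: ω = 932.0625×89/46 = 1803.3383 rpm, dir flips to −; running = −1803.3383
Stage 6 [43T→78T]: ω = 1803.3383×43/78 = 994.1480 rpm, dir flips to +; running = +994.1480

+994.1480 rpm (same as input, |ω| = 994.1480 rpm)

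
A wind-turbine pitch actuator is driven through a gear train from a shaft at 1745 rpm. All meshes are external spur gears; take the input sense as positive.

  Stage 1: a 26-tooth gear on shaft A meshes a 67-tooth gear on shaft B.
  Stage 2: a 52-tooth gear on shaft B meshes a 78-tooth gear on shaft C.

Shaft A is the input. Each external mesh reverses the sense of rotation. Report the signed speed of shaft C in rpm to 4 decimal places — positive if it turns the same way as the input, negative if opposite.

+451.4428 rpm (same as input, |ω| = 451.4428 rpm)

Stage 1 [26T→67T]: ω = 1745.0000×26/67 = 677.1642 rpm, dir flips to −; running = −677.1642
Stage 2 [52T→78T]: ω = 677.1642×52/78 = 451.4428 rpm, dir flips to +; running = +451.4428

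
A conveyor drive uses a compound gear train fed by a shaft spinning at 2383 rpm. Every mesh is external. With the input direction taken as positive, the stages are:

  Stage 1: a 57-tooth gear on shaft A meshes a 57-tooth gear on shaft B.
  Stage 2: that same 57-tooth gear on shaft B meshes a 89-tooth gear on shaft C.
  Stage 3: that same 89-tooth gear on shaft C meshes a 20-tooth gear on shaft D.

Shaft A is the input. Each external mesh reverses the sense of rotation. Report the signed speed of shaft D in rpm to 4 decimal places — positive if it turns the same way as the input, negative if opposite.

-6791.5500 rpm (opposite to input, |ω| = 6791.5500 rpm)

Stage 1 [57T→57T]: ω = 2383.0000×57/57 = 2383.0000 rpm, dir flips to −; running = −2383.0000
Stage 2 [57T→89T]: ω = 2383.0000×57/89 = 1526.1910 rpm, dir flips to +; running = +1526.1910
Stage 3 [89T→20T]: ω = 1526.1910×89/20 = 6791.5500 rpm, dir flips to −; running = −6791.5500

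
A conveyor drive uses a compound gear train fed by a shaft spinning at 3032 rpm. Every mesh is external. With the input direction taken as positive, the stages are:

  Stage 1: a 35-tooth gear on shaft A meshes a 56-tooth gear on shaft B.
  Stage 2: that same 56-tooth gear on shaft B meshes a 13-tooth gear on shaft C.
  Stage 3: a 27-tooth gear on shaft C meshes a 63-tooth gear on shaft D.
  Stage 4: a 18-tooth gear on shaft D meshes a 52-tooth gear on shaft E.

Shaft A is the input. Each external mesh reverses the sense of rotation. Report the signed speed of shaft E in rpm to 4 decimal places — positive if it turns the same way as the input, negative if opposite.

Stage 1 [35T→56T]: ω = 3032.0000×35/56 = 1895.0000 rpm, dir flips to −; running = −1895.0000
Stage 2 [56T→13T]: ω = 1895.0000×56/13 = 8163.0769 rpm, dir flips to +; running = +8163.0769
Stage 3 [27T→63T]: ω = 8163.0769×27/63 = 3498.4615 rpm, dir flips to −; running = −3498.4615
Stage 4 [18T→52T]: ω = 3498.4615×18/52 = 1211.0059 rpm, dir flips to +; running = +1211.0059

+1211.0059 rpm (same as input, |ω| = 1211.0059 rpm)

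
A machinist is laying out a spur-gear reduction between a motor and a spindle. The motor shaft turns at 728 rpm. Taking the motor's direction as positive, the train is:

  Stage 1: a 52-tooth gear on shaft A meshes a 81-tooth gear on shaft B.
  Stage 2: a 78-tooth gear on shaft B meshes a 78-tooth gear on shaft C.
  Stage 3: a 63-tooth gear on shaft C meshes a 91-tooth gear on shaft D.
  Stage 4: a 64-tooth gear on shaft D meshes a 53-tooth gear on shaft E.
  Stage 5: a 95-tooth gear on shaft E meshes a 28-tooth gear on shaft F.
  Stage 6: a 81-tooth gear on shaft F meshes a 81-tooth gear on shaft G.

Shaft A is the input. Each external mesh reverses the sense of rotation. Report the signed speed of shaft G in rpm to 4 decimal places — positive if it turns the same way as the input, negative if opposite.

+1325.6184 rpm (same as input, |ω| = 1325.6184 rpm)

Stage 1 [52T→81T]: ω = 728.0000×52/81 = 467.3580 rpm, dir flips to −; running = −467.3580
Stage 2 [78T→78T]: ω = 467.3580×78/78 = 467.3580 rpm, dir flips to +; running = +467.3580
Stage 3 [63T→91T]: ω = 467.3580×63/91 = 323.5556 rpm, dir flips to −; running = −323.5556
Stage 4 [64T→53T]: ω = 323.5556×64/53 = 390.7086 rpm, dir flips to +; running = +390.7086
Stage 5 [95T→28T]: ω = 390.7086×95/28 = 1325.6184 rpm, dir flips to −; running = −1325.6184
Stage 6 [81T→81T]: ω = 1325.6184×81/81 = 1325.6184 rpm, dir flips to +; running = +1325.6184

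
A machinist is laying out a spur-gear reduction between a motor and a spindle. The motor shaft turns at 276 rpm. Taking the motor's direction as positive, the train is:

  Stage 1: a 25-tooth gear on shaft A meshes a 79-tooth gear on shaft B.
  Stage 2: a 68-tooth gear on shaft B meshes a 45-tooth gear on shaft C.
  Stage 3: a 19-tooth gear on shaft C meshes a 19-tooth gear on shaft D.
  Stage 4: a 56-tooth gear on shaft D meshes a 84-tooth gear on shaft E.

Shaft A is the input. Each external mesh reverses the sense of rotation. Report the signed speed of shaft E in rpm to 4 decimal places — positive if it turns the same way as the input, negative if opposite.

+87.9887 rpm (same as input, |ω| = 87.9887 rpm)

Stage 1 [25T→79T]: ω = 276.0000×25/79 = 87.3418 rpm, dir flips to −; running = −87.3418
Stage 2 [68T→45T]: ω = 87.3418×68/45 = 131.9831 rpm, dir flips to +; running = +131.9831
Stage 3 [19T→19T]: ω = 131.9831×19/19 = 131.9831 rpm, dir flips to −; running = −131.9831
Stage 4 [56T→84T]: ω = 131.9831×56/84 = 87.9887 rpm, dir flips to +; running = +87.9887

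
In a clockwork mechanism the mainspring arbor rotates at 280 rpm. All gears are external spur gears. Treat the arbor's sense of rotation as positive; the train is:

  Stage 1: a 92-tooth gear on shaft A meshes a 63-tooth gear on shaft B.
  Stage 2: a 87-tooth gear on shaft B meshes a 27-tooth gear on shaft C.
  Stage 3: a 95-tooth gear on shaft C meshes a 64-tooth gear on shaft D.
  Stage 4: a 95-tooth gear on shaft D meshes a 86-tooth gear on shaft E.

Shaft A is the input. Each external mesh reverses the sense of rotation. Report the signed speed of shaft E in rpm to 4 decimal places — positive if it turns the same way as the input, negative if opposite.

Stage 1 [92T→63T]: ω = 280.0000×92/63 = 408.8889 rpm, dir flips to −; running = −408.8889
Stage 2 [87T→27T]: ω = 408.8889×87/27 = 1317.5309 rpm, dir flips to +; running = +1317.5309
Stage 3 [95T→64T]: ω = 1317.5309×95/64 = 1955.7099 rpm, dir flips to −; running = −1955.7099
Stage 4 [95T→86T]: ω = 1955.7099×95/86 = 2160.3772 rpm, dir flips to +; running = +2160.3772

+2160.3772 rpm (same as input, |ω| = 2160.3772 rpm)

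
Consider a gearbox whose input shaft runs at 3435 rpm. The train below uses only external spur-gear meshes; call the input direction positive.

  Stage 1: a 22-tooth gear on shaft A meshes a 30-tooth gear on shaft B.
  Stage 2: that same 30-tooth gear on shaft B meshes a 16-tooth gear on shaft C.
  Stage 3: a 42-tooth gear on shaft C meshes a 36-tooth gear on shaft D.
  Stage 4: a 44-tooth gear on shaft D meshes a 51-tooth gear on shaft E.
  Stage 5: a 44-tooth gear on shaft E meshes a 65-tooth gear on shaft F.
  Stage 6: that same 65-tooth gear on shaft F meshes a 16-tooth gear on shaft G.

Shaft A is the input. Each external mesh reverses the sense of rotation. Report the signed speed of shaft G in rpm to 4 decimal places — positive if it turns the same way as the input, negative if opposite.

Stage 1 [22T→30T]: ω = 3435.0000×22/30 = 2519.0000 rpm, dir flips to −; running = −2519.0000
Stage 2 [30T→16T]: ω = 2519.0000×30/16 = 4723.1250 rpm, dir flips to +; running = +4723.1250
Stage 3 [42T→36T]: ω = 4723.1250×42/36 = 5510.3125 rpm, dir flips to −; running = −5510.3125
Stage 4 [44T→51T]: ω = 5510.3125×44/51 = 4753.9951 rpm, dir flips to +; running = +4753.9951
Stage 5 [44T→65T]: ω = 4753.9951×44/65 = 3218.0890 rpm, dir flips to −; running = −3218.0890
Stage 6 [65T→16T]: ω = 3218.0890×65/16 = 13073.4865 rpm, dir flips to +; running = +13073.4865

+13073.4865 rpm (same as input, |ω| = 13073.4865 rpm)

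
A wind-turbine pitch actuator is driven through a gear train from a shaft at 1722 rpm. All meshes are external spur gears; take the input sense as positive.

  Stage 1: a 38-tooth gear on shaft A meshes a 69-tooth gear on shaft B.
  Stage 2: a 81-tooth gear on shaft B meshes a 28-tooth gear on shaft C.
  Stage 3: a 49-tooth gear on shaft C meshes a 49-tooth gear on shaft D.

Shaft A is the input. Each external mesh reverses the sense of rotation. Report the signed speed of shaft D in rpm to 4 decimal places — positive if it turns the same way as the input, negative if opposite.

-2743.4348 rpm (opposite to input, |ω| = 2743.4348 rpm)

Stage 1 [38T→69T]: ω = 1722.0000×38/69 = 948.3478 rpm, dir flips to −; running = −948.3478
Stage 2 [81T→28T]: ω = 948.3478×81/28 = 2743.4348 rpm, dir flips to +; running = +2743.4348
Stage 3 [49T→49T]: ω = 2743.4348×49/49 = 2743.4348 rpm, dir flips to −; running = −2743.4348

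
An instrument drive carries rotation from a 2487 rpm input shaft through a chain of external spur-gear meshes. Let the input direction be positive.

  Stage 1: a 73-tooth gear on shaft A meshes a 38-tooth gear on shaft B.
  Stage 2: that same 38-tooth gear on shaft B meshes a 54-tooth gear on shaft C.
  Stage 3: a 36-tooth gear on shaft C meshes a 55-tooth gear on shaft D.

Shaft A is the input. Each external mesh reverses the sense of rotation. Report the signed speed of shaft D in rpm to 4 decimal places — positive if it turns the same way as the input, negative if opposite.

-2200.6182 rpm (opposite to input, |ω| = 2200.6182 rpm)

Stage 1 [73T→38T]: ω = 2487.0000×73/38 = 4777.6579 rpm, dir flips to −; running = −4777.6579
Stage 2 [38T→54T]: ω = 4777.6579×38/54 = 3362.0556 rpm, dir flips to +; running = +3362.0556
Stage 3 [36T→55T]: ω = 3362.0556×36/55 = 2200.6182 rpm, dir flips to −; running = −2200.6182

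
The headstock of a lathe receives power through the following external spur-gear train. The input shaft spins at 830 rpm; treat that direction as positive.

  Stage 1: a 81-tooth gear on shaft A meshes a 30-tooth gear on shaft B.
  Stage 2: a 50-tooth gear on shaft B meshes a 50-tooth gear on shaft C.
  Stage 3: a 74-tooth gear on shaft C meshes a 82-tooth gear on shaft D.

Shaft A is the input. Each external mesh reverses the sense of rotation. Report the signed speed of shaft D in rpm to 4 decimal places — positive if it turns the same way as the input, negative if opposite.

-2022.3659 rpm (opposite to input, |ω| = 2022.3659 rpm)

Stage 1 [81T→30T]: ω = 830.0000×81/30 = 2241.0000 rpm, dir flips to −; running = −2241.0000
Stage 2 [50T→50T]: ω = 2241.0000×50/50 = 2241.0000 rpm, dir flips to +; running = +2241.0000
Stage 3 [74T→82T]: ω = 2241.0000×74/82 = 2022.3659 rpm, dir flips to −; running = −2022.3659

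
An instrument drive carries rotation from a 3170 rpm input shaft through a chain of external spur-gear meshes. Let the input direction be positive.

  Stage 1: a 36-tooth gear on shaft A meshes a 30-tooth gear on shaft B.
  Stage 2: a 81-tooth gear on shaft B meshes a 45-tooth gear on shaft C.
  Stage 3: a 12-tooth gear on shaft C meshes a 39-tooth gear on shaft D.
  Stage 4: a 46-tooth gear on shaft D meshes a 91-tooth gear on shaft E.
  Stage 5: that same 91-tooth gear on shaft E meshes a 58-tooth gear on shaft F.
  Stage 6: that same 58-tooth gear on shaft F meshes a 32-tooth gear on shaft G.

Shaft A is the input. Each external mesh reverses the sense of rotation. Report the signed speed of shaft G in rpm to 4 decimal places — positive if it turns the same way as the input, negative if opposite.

Stage 1 [36T→30T]: ω = 3170.0000×36/30 = 3804.0000 rpm, dir flips to −; running = −3804.0000
Stage 2 [81T→45T]: ω = 3804.0000×81/45 = 6847.2000 rpm, dir flips to +; running = +6847.2000
Stage 3 [12T→39T]: ω = 6847.2000×12/39 = 2106.8308 rpm, dir flips to −; running = −2106.8308
Stage 4 [46T→91T]: ω = 2106.8308×46/91 = 1064.9914 rpm, dir flips to +; running = +1064.9914
Stage 5 [91T→58T]: ω = 1064.9914×91/58 = 1670.9347 rpm, dir flips to −; running = −1670.9347
Stage 6 [58T→32T]: ω = 1670.9347×58/32 = 3028.5692 rpm, dir flips to +; running = +3028.5692

+3028.5692 rpm (same as input, |ω| = 3028.5692 rpm)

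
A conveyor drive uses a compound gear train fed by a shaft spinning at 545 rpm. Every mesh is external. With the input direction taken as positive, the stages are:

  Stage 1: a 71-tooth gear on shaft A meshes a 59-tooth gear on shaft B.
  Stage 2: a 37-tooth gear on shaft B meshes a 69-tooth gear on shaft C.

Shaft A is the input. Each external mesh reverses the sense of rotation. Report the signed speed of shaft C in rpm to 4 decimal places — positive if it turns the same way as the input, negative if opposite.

+351.6863 rpm (same as input, |ω| = 351.6863 rpm)

Stage 1 [71T→59T]: ω = 545.0000×71/59 = 655.8475 rpm, dir flips to −; running = −655.8475
Stage 2 [37T→69T]: ω = 655.8475×37/69 = 351.6863 rpm, dir flips to +; running = +351.6863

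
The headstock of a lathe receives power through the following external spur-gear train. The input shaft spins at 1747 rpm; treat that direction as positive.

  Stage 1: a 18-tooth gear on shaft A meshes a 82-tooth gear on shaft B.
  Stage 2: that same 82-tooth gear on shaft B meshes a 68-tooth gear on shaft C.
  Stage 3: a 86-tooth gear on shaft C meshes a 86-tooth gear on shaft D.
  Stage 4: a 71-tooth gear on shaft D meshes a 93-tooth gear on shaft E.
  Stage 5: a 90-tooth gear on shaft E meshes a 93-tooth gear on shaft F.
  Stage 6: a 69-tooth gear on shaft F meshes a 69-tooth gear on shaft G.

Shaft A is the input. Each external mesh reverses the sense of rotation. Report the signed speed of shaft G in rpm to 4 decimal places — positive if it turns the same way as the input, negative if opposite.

+341.6579 rpm (same as input, |ω| = 341.6579 rpm)

Stage 1 [18T→82T]: ω = 1747.0000×18/82 = 383.4878 rpm, dir flips to −; running = −383.4878
Stage 2 [82T→68T]: ω = 383.4878×82/68 = 462.4412 rpm, dir flips to +; running = +462.4412
Stage 3 [86T→86T]: ω = 462.4412×86/86 = 462.4412 rpm, dir flips to −; running = −462.4412
Stage 4 [71T→93T]: ω = 462.4412×71/93 = 353.0465 rpm, dir flips to +; running = +353.0465
Stage 5 [90T→93T]: ω = 353.0465×90/93 = 341.6579 rpm, dir flips to −; running = −341.6579
Stage 6 [69T→69T]: ω = 341.6579×69/69 = 341.6579 rpm, dir flips to +; running = +341.6579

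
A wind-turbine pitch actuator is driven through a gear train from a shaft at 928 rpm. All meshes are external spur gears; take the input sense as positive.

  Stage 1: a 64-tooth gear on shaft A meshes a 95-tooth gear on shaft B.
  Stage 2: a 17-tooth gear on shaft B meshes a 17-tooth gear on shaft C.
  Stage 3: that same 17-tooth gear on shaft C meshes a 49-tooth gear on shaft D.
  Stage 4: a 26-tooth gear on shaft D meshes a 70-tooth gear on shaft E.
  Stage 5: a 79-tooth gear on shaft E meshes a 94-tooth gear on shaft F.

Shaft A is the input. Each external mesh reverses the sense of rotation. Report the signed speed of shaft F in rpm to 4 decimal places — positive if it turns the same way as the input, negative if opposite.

Stage 1 [64T→95T]: ω = 928.0000×64/95 = 625.1789 rpm, dir flips to −; running = −625.1789
Stage 2 [17T→17T]: ω = 625.1789×17/17 = 625.1789 rpm, dir flips to +; running = +625.1789
Stage 3 [17T→49T]: ω = 625.1789×17/49 = 216.8988 rpm, dir flips to −; running = −216.8988
Stage 4 [26T→70T]: ω = 216.8988×26/70 = 80.5624 rpm, dir flips to +; running = +80.5624
Stage 5 [79T→94T]: ω = 80.5624×79/94 = 67.7067 rpm, dir flips to −; running = −67.7067

-67.7067 rpm (opposite to input, |ω| = 67.7067 rpm)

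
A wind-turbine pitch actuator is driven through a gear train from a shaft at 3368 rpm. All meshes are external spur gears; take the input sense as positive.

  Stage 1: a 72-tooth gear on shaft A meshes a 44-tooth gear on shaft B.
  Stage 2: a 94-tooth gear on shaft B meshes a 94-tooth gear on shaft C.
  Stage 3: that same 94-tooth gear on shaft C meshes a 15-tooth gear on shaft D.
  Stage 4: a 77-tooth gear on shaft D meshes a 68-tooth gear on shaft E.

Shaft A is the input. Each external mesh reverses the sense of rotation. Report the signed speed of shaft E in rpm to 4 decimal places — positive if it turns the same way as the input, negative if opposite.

Stage 1 [72T→44T]: ω = 3368.0000×72/44 = 5511.2727 rpm, dir flips to −; running = −5511.2727
Stage 2 [94T→94T]: ω = 5511.2727×94/94 = 5511.2727 rpm, dir flips to +; running = +5511.2727
Stage 3 [94T→15T]: ω = 5511.2727×94/15 = 34537.3091 rpm, dir flips to −; running = −34537.3091
Stage 4 [77T→68T]: ω = 34537.3091×77/68 = 39108.4235 rpm, dir flips to +; running = +39108.4235

+39108.4235 rpm (same as input, |ω| = 39108.4235 rpm)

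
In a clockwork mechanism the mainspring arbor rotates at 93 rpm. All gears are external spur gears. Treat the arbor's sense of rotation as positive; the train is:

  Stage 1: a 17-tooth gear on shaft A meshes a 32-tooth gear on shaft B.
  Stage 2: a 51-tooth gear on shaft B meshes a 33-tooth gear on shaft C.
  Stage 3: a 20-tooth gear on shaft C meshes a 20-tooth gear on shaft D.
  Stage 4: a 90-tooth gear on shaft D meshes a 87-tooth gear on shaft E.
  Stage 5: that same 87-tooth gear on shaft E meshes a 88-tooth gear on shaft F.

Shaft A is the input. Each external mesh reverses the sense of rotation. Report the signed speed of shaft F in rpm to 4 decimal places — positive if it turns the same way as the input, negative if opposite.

Stage 1 [17T→32T]: ω = 93.0000×17/32 = 49.4062 rpm, dir flips to −; running = −49.4062
Stage 2 [51T→33T]: ω = 49.4062×51/33 = 76.3551 rpm, dir flips to +; running = +76.3551
Stage 3 [20T→20T]: ω = 76.3551×20/20 = 76.3551 rpm, dir flips to −; running = −76.3551
Stage 4 [90T→87T]: ω = 76.3551×90/87 = 78.9880 rpm, dir flips to +; running = +78.9880
Stage 5 [87T→88T]: ω = 78.9880×87/88 = 78.0905 rpm, dir flips to −; running = −78.0905

-78.0905 rpm (opposite to input, |ω| = 78.0905 rpm)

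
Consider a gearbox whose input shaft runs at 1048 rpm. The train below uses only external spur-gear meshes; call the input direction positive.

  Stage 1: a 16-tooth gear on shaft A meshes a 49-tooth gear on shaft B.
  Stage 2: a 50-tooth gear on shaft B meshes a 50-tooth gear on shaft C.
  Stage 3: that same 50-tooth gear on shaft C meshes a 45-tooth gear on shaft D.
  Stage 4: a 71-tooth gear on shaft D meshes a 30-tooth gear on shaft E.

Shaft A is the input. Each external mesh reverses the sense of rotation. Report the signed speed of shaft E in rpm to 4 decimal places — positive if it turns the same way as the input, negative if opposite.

+899.8700 rpm (same as input, |ω| = 899.8700 rpm)

Stage 1 [16T→49T]: ω = 1048.0000×16/49 = 342.2041 rpm, dir flips to −; running = −342.2041
Stage 2 [50T→50T]: ω = 342.2041×50/50 = 342.2041 rpm, dir flips to +; running = +342.2041
Stage 3 [50T→45T]: ω = 342.2041×50/45 = 380.2268 rpm, dir flips to −; running = −380.2268
Stage 4 [71T→30T]: ω = 380.2268×71/30 = 899.8700 rpm, dir flips to +; running = +899.8700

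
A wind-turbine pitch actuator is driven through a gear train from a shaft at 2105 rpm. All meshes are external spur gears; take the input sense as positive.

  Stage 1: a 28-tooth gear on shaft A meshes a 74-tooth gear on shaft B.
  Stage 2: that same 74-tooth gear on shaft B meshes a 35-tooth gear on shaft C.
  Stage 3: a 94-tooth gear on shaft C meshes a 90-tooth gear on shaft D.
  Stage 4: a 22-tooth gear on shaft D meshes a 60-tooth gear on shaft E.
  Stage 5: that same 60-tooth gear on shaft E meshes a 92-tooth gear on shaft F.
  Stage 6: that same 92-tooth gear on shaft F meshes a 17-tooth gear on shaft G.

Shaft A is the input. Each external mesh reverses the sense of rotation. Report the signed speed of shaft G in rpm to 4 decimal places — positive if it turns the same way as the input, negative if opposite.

+2276.1516 rpm (same as input, |ω| = 2276.1516 rpm)

Stage 1 [28T→74T]: ω = 2105.0000×28/74 = 796.4865 rpm, dir flips to −; running = −796.4865
Stage 2 [74T→35T]: ω = 796.4865×74/35 = 1684.0000 rpm, dir flips to +; running = +1684.0000
Stage 3 [94T→90T]: ω = 1684.0000×94/90 = 1758.8444 rpm, dir flips to −; running = −1758.8444
Stage 4 [22T→60T]: ω = 1758.8444×22/60 = 644.9096 rpm, dir flips to +; running = +644.9096
Stage 5 [60T→92T]: ω = 644.9096×60/92 = 420.5932 rpm, dir flips to −; running = −420.5932
Stage 6 [92T→17T]: ω = 420.5932×92/17 = 2276.1516 rpm, dir flips to +; running = +2276.1516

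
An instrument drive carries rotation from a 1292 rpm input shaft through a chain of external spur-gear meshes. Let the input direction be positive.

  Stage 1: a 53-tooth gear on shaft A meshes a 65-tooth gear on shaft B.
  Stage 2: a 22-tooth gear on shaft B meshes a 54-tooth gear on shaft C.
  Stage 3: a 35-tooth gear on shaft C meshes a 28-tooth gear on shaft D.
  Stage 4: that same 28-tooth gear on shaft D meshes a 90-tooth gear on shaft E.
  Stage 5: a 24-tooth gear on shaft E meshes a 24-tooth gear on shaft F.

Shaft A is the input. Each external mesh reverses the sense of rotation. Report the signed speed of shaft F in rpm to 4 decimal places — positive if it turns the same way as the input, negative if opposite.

Stage 1 [53T→65T]: ω = 1292.0000×53/65 = 1053.4769 rpm, dir flips to −; running = −1053.4769
Stage 2 [22T→54T]: ω = 1053.4769×22/54 = 429.1943 rpm, dir flips to +; running = +429.1943
Stage 3 [35T→28T]: ω = 429.1943×35/28 = 536.4929 rpm, dir flips to −; running = −536.4929
Stage 4 [28T→90T]: ω = 536.4929×28/90 = 166.9089 rpm, dir flips to +; running = +166.9089
Stage 5 [24T→24T]: ω = 166.9089×24/24 = 166.9089 rpm, dir flips to −; running = −166.9089

-166.9089 rpm (opposite to input, |ω| = 166.9089 rpm)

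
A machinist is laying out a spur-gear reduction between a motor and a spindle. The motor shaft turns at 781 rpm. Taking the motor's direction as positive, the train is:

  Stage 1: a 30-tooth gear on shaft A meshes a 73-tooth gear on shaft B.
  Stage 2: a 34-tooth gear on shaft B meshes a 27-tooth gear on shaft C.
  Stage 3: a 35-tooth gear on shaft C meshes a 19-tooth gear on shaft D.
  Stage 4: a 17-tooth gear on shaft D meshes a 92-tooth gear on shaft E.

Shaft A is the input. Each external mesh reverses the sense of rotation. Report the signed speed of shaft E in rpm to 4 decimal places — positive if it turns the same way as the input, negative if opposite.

Stage 1 [30T→73T]: ω = 781.0000×30/73 = 320.9589 rpm, dir flips to −; running = −320.9589
Stage 2 [34T→27T]: ω = 320.9589×34/27 = 404.1705 rpm, dir flips to +; running = +404.1705
Stage 3 [35T→19T]: ω = 404.1705×35/19 = 744.5246 rpm, dir flips to −; running = −744.5246
Stage 4 [17T→92T]: ω = 744.5246×17/92 = 137.5752 rpm, dir flips to +; running = +137.5752

+137.5752 rpm (same as input, |ω| = 137.5752 rpm)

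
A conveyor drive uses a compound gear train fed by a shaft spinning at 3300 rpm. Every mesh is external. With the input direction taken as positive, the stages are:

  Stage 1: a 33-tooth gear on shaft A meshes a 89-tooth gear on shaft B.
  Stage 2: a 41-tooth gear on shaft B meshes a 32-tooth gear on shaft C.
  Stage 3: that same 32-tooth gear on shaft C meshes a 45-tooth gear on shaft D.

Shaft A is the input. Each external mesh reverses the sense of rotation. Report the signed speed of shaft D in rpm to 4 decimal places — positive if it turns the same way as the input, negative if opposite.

Stage 1 [33T→89T]: ω = 3300.0000×33/89 = 1223.5955 rpm, dir flips to −; running = −1223.5955
Stage 2 [41T→32T]: ω = 1223.5955×41/32 = 1567.7317 rpm, dir flips to +; running = +1567.7317
Stage 3 [32T→45T]: ω = 1567.7317×32/45 = 1114.8315 rpm, dir flips to −; running = −1114.8315

-1114.8315 rpm (opposite to input, |ω| = 1114.8315 rpm)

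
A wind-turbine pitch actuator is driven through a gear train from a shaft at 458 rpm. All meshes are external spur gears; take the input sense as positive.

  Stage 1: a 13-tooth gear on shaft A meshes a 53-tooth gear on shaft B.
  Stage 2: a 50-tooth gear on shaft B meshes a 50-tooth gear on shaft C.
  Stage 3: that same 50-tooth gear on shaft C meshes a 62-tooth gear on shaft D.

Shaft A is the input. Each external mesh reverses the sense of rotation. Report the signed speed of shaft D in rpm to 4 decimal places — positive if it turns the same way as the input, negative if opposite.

Stage 1 [13T→53T]: ω = 458.0000×13/53 = 112.3396 rpm, dir flips to −; running = −112.3396
Stage 2 [50T→50T]: ω = 112.3396×50/50 = 112.3396 rpm, dir flips to +; running = +112.3396
Stage 3 [50T→62T]: ω = 112.3396×50/62 = 90.5965 rpm, dir flips to −; running = −90.5965

-90.5965 rpm (opposite to input, |ω| = 90.5965 rpm)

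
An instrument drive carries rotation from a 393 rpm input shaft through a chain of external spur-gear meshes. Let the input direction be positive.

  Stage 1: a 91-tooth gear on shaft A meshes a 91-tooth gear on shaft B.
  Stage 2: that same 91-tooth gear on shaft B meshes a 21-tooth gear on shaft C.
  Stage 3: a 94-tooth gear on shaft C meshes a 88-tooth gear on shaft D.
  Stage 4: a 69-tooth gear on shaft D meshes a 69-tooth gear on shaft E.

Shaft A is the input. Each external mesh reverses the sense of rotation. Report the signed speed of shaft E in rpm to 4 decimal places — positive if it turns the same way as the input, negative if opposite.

Stage 1 [91T→91T]: ω = 393.0000×91/91 = 393.0000 rpm, dir flips to −; running = −393.0000
Stage 2 [91T→21T]: ω = 393.0000×91/21 = 1703.0000 rpm, dir flips to +; running = +1703.0000
Stage 3 [94T→88T]: ω = 1703.0000×94/88 = 1819.1136 rpm, dir flips to −; running = −1819.1136
Stage 4 [69T→69T]: ω = 1819.1136×69/69 = 1819.1136 rpm, dir flips to +; running = +1819.1136

+1819.1136 rpm (same as input, |ω| = 1819.1136 rpm)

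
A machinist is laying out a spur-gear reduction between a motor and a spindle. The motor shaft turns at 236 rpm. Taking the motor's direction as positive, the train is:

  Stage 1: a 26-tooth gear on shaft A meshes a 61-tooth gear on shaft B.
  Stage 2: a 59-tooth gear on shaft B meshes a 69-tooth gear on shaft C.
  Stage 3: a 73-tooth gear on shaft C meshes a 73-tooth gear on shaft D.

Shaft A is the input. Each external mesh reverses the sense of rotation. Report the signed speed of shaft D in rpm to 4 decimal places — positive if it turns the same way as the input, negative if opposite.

Stage 1 [26T→61T]: ω = 236.0000×26/61 = 100.5902 rpm, dir flips to −; running = −100.5902
Stage 2 [59T→69T]: ω = 100.5902×59/69 = 86.0119 rpm, dir flips to +; running = +86.0119
Stage 3 [73T→73T]: ω = 86.0119×73/73 = 86.0119 rpm, dir flips to −; running = −86.0119

-86.0119 rpm (opposite to input, |ω| = 86.0119 rpm)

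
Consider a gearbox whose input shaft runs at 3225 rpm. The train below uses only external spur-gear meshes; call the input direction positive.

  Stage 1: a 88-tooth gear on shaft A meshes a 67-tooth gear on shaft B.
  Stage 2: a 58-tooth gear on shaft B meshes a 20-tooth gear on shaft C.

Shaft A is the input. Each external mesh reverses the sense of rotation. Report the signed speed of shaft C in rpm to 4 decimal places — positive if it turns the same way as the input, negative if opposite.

+12283.8806 rpm (same as input, |ω| = 12283.8806 rpm)

Stage 1 [88T→67T]: ω = 3225.0000×88/67 = 4235.8209 rpm, dir flips to −; running = −4235.8209
Stage 2 [58T→20T]: ω = 4235.8209×58/20 = 12283.8806 rpm, dir flips to +; running = +12283.8806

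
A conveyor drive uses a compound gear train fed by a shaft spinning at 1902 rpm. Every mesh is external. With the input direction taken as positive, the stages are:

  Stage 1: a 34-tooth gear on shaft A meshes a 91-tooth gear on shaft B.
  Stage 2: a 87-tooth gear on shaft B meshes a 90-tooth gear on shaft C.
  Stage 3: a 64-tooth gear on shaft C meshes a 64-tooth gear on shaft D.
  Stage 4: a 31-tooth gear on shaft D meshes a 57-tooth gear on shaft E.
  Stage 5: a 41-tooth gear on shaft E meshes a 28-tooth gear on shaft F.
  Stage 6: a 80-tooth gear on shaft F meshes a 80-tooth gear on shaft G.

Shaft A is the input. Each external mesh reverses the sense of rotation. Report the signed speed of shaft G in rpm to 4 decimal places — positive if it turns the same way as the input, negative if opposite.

+547.0631 rpm (same as input, |ω| = 547.0631 rpm)

Stage 1 [34T→91T]: ω = 1902.0000×34/91 = 710.6374 rpm, dir flips to −; running = −710.6374
Stage 2 [87T→90T]: ω = 710.6374×87/90 = 686.9495 rpm, dir flips to +; running = +686.9495
Stage 3 [64T→64T]: ω = 686.9495×64/64 = 686.9495 rpm, dir flips to −; running = −686.9495
Stage 4 [31T→57T]: ω = 686.9495×31/57 = 373.6041 rpm, dir flips to +; running = +373.6041
Stage 5 [41T→28T]: ω = 373.6041×41/28 = 547.0631 rpm, dir flips to −; running = −547.0631
Stage 6 [80T→80T]: ω = 547.0631×80/80 = 547.0631 rpm, dir flips to +; running = +547.0631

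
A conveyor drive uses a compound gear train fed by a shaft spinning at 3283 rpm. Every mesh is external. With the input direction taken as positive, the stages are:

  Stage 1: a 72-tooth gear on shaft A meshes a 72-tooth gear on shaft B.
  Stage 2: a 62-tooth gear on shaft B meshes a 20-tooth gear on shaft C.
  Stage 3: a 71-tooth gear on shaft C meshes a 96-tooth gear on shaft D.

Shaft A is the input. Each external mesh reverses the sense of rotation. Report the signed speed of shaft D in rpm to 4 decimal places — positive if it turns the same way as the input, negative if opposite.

Stage 1 [72T→72T]: ω = 3283.0000×72/72 = 3283.0000 rpm, dir flips to −; running = −3283.0000
Stage 2 [62T→20T]: ω = 3283.0000×62/20 = 10177.3000 rpm, dir flips to +; running = +10177.3000
Stage 3 [71T→96T]: ω = 10177.3000×71/96 = 7526.9615 rpm, dir flips to −; running = −7526.9615

-7526.9615 rpm (opposite to input, |ω| = 7526.9615 rpm)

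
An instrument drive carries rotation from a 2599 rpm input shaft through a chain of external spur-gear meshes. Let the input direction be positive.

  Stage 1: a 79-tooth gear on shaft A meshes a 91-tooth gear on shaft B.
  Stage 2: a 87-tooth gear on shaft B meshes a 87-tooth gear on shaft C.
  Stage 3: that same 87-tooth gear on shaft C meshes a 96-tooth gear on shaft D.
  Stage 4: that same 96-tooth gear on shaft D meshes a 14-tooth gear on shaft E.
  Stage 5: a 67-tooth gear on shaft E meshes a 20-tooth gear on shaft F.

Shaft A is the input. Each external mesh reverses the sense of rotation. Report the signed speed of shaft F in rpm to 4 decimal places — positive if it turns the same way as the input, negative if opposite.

-46970.8049 rpm (opposite to input, |ω| = 46970.8049 rpm)

Stage 1 [79T→91T]: ω = 2599.0000×79/91 = 2256.2747 rpm, dir flips to −; running = −2256.2747
Stage 2 [87T→87T]: ω = 2256.2747×87/87 = 2256.2747 rpm, dir flips to +; running = +2256.2747
Stage 3 [87T→96T]: ω = 2256.2747×87/96 = 2044.7490 rpm, dir flips to −; running = −2044.7490
Stage 4 [96T→14T]: ω = 2044.7490×96/14 = 14021.1358 rpm, dir flips to +; running = +14021.1358
Stage 5 [67T→20T]: ω = 14021.1358×67/20 = 46970.8049 rpm, dir flips to −; running = −46970.8049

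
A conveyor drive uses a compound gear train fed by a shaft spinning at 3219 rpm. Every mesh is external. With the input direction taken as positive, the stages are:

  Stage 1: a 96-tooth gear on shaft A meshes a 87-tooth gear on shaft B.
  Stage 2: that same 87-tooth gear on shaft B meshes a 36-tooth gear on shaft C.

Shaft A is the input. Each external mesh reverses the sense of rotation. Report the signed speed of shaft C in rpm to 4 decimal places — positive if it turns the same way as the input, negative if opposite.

+8584.0000 rpm (same as input, |ω| = 8584.0000 rpm)

Stage 1 [96T→87T]: ω = 3219.0000×96/87 = 3552.0000 rpm, dir flips to −; running = −3552.0000
Stage 2 [87T→36T]: ω = 3552.0000×87/36 = 8584.0000 rpm, dir flips to +; running = +8584.0000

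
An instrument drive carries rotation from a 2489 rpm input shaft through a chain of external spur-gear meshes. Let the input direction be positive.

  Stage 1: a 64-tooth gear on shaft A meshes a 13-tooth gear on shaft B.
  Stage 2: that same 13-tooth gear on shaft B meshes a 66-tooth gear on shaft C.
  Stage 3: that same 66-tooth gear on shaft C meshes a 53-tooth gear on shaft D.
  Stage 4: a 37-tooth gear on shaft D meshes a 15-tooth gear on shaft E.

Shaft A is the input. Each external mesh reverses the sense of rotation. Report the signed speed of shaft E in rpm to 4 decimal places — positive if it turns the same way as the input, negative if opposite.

Stage 1 [64T→13T]: ω = 2489.0000×64/13 = 12253.5385 rpm, dir flips to −; running = −12253.5385
Stage 2 [13T→66T]: ω = 12253.5385×13/66 = 2413.5758 rpm, dir flips to +; running = +2413.5758
Stage 3 [66T→53T]: ω = 2413.5758×66/53 = 3005.5849 rpm, dir flips to −; running = −3005.5849
Stage 4 [37T→15T]: ω = 3005.5849×37/15 = 7413.7761 rpm, dir flips to +; running = +7413.7761

+7413.7761 rpm (same as input, |ω| = 7413.7761 rpm)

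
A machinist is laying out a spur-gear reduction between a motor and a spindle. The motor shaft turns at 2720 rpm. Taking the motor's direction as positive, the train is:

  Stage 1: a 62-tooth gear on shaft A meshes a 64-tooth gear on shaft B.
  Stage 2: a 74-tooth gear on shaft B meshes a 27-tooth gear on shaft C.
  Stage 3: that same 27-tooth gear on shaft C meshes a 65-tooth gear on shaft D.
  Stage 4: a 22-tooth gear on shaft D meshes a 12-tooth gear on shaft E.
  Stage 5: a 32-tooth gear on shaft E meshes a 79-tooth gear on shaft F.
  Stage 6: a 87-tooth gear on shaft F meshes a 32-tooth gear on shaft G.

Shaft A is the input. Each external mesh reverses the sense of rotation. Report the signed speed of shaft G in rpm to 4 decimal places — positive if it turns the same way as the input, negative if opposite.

+6056.6514 rpm (same as input, |ω| = 6056.6514 rpm)

Stage 1 [62T→64T]: ω = 2720.0000×62/64 = 2635.0000 rpm, dir flips to −; running = −2635.0000
Stage 2 [74T→27T]: ω = 2635.0000×74/27 = 7221.8519 rpm, dir flips to +; running = +7221.8519
Stage 3 [27T→65T]: ω = 7221.8519×27/65 = 2999.8462 rpm, dir flips to −; running = −2999.8462
Stage 4 [22T→12T]: ω = 2999.8462×22/12 = 5499.7179 rpm, dir flips to +; running = +5499.7179
Stage 5 [32T→79T]: ω = 5499.7179×32/79 = 2227.7339 rpm, dir flips to −; running = −2227.7339
Stage 6 [87T→32T]: ω = 2227.7339×87/32 = 6056.6514 rpm, dir flips to +; running = +6056.6514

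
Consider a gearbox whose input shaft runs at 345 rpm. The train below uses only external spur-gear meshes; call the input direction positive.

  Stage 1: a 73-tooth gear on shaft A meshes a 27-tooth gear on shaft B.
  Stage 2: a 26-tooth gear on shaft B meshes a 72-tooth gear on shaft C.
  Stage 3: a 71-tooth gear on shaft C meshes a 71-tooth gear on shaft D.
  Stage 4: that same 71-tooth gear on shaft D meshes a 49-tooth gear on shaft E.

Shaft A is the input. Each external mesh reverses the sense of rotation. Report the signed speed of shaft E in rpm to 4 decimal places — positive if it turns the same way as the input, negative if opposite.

+488.0691 rpm (same as input, |ω| = 488.0691 rpm)

Stage 1 [73T→27T]: ω = 345.0000×73/27 = 932.7778 rpm, dir flips to −; running = −932.7778
Stage 2 [26T→72T]: ω = 932.7778×26/72 = 336.8364 rpm, dir flips to +; running = +336.8364
Stage 3 [71T→71T]: ω = 336.8364×71/71 = 336.8364 rpm, dir flips to −; running = −336.8364
Stage 4 [71T→49T]: ω = 336.8364×71/49 = 488.0691 rpm, dir flips to +; running = +488.0691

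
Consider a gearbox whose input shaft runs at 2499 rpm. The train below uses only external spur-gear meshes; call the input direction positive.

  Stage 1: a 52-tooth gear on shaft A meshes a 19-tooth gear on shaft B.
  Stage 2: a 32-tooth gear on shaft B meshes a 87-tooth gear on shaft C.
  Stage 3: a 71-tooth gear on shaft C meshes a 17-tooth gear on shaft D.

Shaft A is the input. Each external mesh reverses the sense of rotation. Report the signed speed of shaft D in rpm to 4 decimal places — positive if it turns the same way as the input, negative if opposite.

Stage 1 [52T→19T]: ω = 2499.0000×52/19 = 6839.3684 rpm, dir flips to −; running = −6839.3684
Stage 2 [32T→87T]: ω = 6839.3684×32/87 = 2515.6298 rpm, dir flips to +; running = +2515.6298
Stage 3 [71T→17T]: ω = 2515.6298×71/17 = 10506.4537 rpm, dir flips to −; running = −10506.4537

-10506.4537 rpm (opposite to input, |ω| = 10506.4537 rpm)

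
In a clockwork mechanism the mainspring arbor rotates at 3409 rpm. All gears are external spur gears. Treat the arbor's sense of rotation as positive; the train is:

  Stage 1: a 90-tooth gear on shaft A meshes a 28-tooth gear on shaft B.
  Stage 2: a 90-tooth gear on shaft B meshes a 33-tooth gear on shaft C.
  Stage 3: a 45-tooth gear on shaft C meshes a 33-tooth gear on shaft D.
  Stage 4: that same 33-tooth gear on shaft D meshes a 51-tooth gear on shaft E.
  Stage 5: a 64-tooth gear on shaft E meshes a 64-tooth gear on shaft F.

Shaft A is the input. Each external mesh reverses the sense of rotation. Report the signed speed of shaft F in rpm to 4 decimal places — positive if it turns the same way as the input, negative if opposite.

-26368.3155 rpm (opposite to input, |ω| = 26368.3155 rpm)

Stage 1 [90T→28T]: ω = 3409.0000×90/28 = 10957.5000 rpm, dir flips to −; running = −10957.5000
Stage 2 [90T→33T]: ω = 10957.5000×90/33 = 29884.0909 rpm, dir flips to +; running = +29884.0909
Stage 3 [45T→33T]: ω = 29884.0909×45/33 = 40751.0331 rpm, dir flips to −; running = −40751.0331
Stage 4 [33T→51T]: ω = 40751.0331×33/51 = 26368.3155 rpm, dir flips to +; running = +26368.3155
Stage 5 [64T→64T]: ω = 26368.3155×64/64 = 26368.3155 rpm, dir flips to −; running = −26368.3155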